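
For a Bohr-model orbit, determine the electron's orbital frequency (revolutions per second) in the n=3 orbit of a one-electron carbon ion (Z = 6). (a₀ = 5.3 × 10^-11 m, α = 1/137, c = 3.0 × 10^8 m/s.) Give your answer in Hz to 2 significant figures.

r = n²a₀/Z = 8.0 × 10^-11 m, v = Zαc/n = 4.4 × 10^6 m/s
f = v/(2πr) = 8.8 × 10^15 Hz

8.8 × 10^15 Hz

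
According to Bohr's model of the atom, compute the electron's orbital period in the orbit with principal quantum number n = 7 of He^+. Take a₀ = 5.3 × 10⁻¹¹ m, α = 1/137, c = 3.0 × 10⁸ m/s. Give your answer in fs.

r = n²a₀/Z = 7²·5.3 × 10⁻¹¹/2 = 1.3 × 10⁻⁹ m
v = Zαc/n = 2·0.0073·3.0 × 10⁸/7 = 6.3 × 10⁵ m/s
T = 2πr/v = 1.3 × 10⁻¹⁴ s = 13 fs

13 fs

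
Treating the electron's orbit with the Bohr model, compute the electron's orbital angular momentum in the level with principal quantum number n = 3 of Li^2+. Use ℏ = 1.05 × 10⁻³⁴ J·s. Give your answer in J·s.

L_n = nℏ = 3 × 1.05 × 10⁻³⁴ = 3.15 × 10⁻³⁴ J·s

3.15 × 10⁻³⁴ J·s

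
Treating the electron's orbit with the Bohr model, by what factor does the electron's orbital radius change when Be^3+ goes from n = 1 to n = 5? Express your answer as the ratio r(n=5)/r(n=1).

25

r ∝ Z^-1 · n^2; with Z fixed, r ∝ n^2.
r(n=5)/r(n=1) = (5/1)^2 = 25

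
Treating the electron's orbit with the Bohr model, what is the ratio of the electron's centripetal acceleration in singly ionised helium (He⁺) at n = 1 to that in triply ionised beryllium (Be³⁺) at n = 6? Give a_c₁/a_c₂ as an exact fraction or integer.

162

a_c ∝ Z^3 · n^-4
a_c₁/a_c₂ = (2/4)^3 · (1/6)^-4 = 162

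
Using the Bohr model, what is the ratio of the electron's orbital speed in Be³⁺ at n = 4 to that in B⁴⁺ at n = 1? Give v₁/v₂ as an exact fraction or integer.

v ∝ Z^1 · n^-1
v₁/v₂ = (4/5)^1 · (4/1)^-1 = 1/5

1/5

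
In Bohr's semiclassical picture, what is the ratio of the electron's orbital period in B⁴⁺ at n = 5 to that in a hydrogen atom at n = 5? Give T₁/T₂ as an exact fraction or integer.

1/25

T ∝ Z^-2 · n^3
T₁/T₂ = (5/1)^-2 · (5/5)^3 = 1/25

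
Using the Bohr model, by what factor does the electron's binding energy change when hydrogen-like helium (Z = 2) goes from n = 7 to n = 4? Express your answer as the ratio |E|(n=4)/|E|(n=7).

49/16

|E| ∝ Z^2 · n^-2; with Z fixed, |E| ∝ n^-2.
|E|(n=4)/|E|(n=7) = (4/7)^-2 = 49/16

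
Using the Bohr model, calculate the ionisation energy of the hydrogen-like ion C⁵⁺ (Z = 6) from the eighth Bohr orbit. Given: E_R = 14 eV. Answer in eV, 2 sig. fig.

E_n = −E_R·Z²/n² = −14 × 6²/8² eV = -7.9 eV
Ionisation energy = −E_n = 7.9 eV

7.9 eV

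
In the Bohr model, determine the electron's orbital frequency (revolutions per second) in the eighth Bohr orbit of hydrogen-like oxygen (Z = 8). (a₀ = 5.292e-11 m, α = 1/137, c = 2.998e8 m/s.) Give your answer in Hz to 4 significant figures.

r = n²a₀/Z = 4.234e-10 m, v = Zαc/n = 2.188e6 m/s
f = v/(2πr) = 8.227e14 Hz

8.227e14 Hz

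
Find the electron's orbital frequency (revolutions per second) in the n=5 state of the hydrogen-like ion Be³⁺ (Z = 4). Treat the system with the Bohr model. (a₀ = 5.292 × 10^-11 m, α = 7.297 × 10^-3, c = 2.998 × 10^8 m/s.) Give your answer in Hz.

r = n²a₀/Z = 3.308 × 10^-10 m, v = Zαc/n = 1.750 × 10^6 m/s
f = v/(2πr) = 8.421 × 10^14 Hz

8.421 × 10^14 Hz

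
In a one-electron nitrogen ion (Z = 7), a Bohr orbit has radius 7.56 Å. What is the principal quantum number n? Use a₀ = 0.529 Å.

10

r_n = n²a₀/Z ⇒ n² = rZ/a₀ = 7.56 × 7 / 0.529 ≈ 100.04
n = 10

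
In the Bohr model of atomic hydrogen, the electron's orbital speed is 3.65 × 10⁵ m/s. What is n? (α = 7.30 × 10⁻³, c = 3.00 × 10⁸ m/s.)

v_n = Zαc/n ⇒ n = Zαc/v = 1 × 0.00730 × 3.00 × 10⁸ / 3.65 × 10⁵ ≈ 6.00
n = 6

6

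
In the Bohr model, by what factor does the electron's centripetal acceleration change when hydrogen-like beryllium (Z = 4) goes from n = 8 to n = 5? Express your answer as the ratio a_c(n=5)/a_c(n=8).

a_c ∝ Z^3 · n^-4; with Z fixed, a_c ∝ n^-4.
a_c(n=5)/a_c(n=8) = (5/8)^-4 = 4096/625

4096/625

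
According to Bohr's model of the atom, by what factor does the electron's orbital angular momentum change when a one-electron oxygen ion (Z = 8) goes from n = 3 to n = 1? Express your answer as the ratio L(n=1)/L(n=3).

1/3

L = nℏ depends only on n, so L ∝ n.
L(n=1)/L(n=3) = (1/3)^1 = 1/3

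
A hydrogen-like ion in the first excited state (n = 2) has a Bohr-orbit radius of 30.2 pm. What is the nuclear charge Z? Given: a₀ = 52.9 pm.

7

r_n = n²a₀/Z ⇒ Z = n²a₀/r = 2² × 52.9 / 30.2 ≈ 7.01
Z = 7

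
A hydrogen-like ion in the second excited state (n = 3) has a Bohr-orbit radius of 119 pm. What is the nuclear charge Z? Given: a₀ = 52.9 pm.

4

r_n = n²a₀/Z ⇒ Z = n²a₀/r = 3² × 52.9 / 119 ≈ 4.00
Z = 4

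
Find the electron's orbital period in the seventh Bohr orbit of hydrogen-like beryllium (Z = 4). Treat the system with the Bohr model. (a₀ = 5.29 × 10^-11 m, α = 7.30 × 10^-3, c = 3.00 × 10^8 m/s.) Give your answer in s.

r = n²a₀/Z = 7²·5.29 × 10^-11/4 = 6.48 × 10^-10 m
v = Zαc/n = 4·0.00730·3.00 × 10^8/7 = 1.25 × 10^6 m/s
T = 2πr/v = 3.25 × 10^-15 s

3.25 × 10^-15 s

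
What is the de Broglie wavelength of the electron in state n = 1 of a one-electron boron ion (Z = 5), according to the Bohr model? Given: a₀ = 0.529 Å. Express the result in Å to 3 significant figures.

0.665 Å

The Bohr quantisation condition is nλ = 2πr_n.
r_n = n²a₀/Z = 0.106 Å
λ = 2πr_n/n = 2π·0.106/1 = 0.665 Å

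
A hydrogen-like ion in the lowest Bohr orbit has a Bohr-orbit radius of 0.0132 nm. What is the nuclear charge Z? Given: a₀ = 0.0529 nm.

r_n = n²a₀/Z ⇒ Z = n²a₀/r = 1² × 0.0529 / 0.0132 ≈ 4.01
Z = 4

4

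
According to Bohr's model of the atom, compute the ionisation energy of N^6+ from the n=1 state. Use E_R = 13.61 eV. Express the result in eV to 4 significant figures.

E_n = −E_R·Z²/n² = −13.61 × 7²/1² eV = -666.9 eV
Ionisation energy = −E_n = 666.9 eV

666.9 eV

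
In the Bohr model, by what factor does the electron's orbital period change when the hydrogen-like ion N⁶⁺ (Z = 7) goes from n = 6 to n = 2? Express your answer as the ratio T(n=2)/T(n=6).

T ∝ Z^-2 · n^3; with Z fixed, T ∝ n^3.
T(n=2)/T(n=6) = (2/6)^3 = 1/27

1/27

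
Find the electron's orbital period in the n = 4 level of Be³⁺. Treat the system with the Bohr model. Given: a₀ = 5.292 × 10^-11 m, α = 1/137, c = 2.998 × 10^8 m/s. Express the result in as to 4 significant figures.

r = n²a₀/Z = 4²·5.292 × 10^-11/4 = 2.117 × 10^-10 m
v = Zαc/n = 4·0.007299·2.998 × 10^8/4 = 2.188 × 10^6 m/s
T = 2πr/v = 6.078 × 10^-16 s = 607.8 as

607.8 as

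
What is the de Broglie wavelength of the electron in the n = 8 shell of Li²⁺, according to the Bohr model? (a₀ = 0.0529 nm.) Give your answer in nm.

The Bohr quantisation condition is nλ = 2πr_n.
r_n = n²a₀/Z = 1.13 nm
λ = 2πr_n/n = 2π·1.13/8 = 0.886 nm

0.886 nm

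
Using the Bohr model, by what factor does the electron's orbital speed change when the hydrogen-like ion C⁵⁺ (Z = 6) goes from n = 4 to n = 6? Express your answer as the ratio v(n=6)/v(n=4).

v ∝ Z^1 · n^-1; with Z fixed, v ∝ n^-1.
v(n=6)/v(n=4) = (6/4)^-1 = 2/3

2/3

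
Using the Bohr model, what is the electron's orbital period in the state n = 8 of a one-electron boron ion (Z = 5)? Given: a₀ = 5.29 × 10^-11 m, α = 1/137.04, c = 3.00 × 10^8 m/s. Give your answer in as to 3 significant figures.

r = n²a₀/Z = 8²·5.29 × 10^-11/5 = 6.77 × 10^-10 m
v = Zαc/n = 5·0.00730·3.00 × 10^8/8 = 1.37 × 10^6 m/s
T = 2πr/v = 3.11 × 10^-15 s = 3110 as

3110 as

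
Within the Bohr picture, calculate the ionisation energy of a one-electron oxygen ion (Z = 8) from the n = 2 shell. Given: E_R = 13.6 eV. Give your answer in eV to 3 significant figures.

E_n = −E_R·Z²/n² = −13.6 × 8²/2² eV = -218 eV
Ionisation energy = −E_n = 218 eV

218 eV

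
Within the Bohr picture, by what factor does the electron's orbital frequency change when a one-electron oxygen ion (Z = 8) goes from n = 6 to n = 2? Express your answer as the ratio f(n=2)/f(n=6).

f ∝ Z^2 · n^-3; with Z fixed, f ∝ n^-3.
f(n=2)/f(n=6) = (2/6)^-3 = 27

27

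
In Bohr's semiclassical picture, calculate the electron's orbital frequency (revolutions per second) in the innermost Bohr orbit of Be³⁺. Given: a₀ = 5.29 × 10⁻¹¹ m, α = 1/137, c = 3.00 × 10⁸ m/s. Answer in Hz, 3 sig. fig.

1.05 × 10¹⁷ Hz

r = n²a₀/Z = 1.32 × 10⁻¹¹ m, v = Zαc/n = 8.76 × 10⁶ m/s
f = v/(2πr) = 1.05 × 10¹⁷ Hz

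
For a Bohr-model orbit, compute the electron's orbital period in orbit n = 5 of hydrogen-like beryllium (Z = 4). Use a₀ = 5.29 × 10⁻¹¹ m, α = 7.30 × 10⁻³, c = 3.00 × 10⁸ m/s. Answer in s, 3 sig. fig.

r = n²a₀/Z = 5²·5.29 × 10⁻¹¹/4 = 3.31 × 10⁻¹⁰ m
v = Zαc/n = 4·0.00730·3.00 × 10⁸/5 = 1.75 × 10⁶ m/s
T = 2πr/v = 1.19 × 10⁻¹⁵ s

1.19 × 10⁻¹⁵ s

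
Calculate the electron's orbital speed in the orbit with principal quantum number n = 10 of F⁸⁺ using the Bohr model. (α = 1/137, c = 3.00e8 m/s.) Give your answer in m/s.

1.97e6 m/s

v_n = Zαc/n = 9 × 0.00730 × 3.00e8 / 10
    = 1.97e6 m/s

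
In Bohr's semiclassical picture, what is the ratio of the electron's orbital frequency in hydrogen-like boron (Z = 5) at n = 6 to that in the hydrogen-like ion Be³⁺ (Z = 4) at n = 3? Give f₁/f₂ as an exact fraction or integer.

f ∝ Z^2 · n^-3
f₁/f₂ = (5/4)^2 · (6/3)^-3 = 25/128

25/128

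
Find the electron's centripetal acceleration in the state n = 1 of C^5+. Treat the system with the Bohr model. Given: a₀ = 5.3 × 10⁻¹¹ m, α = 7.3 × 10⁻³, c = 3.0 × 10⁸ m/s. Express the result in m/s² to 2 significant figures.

r = n²a₀/Z = 8.8 × 10⁻¹² m, v = Zαc/n = 1.3 × 10⁷ m/s
a = v²/r = (1.3 × 10⁷)² / 8.8 × 10⁻¹² = 2.0 × 10²⁵ m/s²

2.0 × 10²⁵ m/s²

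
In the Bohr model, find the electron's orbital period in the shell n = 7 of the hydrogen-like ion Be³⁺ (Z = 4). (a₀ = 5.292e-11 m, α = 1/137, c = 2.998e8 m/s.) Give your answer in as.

3257 as

r = n²a₀/Z = 7²·5.292e-11/4 = 6.483e-10 m
v = Zαc/n = 4·0.007299·2.998e8/7 = 1.250e6 m/s
T = 2πr/v = 3.257e-15 s = 3257 as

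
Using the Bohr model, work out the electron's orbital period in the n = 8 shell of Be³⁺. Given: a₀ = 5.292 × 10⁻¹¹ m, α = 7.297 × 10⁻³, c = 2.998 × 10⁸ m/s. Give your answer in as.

r = n²a₀/Z = 8²·5.292 × 10⁻¹¹/4 = 8.467 × 10⁻¹⁰ m
v = Zαc/n = 4·0.007297·2.998 × 10⁸/8 = 1.094 × 10⁶ m/s
T = 2πr/v = 4.864 × 10⁻¹⁵ s = 4864 as

4864 as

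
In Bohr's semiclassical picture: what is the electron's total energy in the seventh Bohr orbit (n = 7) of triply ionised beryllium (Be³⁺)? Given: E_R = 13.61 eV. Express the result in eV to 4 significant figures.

-4.444 eV

E_n = −E_R·Z²/n² = −13.61 × 4²/7² = -4.444 eV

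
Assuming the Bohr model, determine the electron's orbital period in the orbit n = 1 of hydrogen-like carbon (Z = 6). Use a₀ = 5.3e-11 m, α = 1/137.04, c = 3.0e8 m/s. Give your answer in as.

r = n²a₀/Z = 1²·5.3e-11/6 = 8.8e-12 m
v = Zαc/n = 6·0.0073·3.0e8/1 = 1.3e7 m/s
T = 2πr/v = 4.2e-18 s = 4.2 as

4.2 as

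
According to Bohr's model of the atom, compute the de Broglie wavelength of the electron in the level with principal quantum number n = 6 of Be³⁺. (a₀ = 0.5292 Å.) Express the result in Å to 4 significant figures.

4.988 Å

The Bohr quantisation condition is nλ = 2πr_n.
r_n = n²a₀/Z = 4.763 Å
λ = 2πr_n/n = 2π·4.763/6 = 4.988 Å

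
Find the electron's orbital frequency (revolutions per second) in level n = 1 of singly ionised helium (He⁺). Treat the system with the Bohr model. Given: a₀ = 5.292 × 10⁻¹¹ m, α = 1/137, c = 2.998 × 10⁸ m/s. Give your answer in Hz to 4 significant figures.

r = n²a₀/Z = 2.646 × 10⁻¹¹ m, v = Zαc/n = 4.377 × 10⁶ m/s
f = v/(2πr) = 2.633 × 10¹⁶ Hz

2.633 × 10¹⁶ Hz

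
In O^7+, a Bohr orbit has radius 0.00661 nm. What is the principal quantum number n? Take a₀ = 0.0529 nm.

1

r_n = n²a₀/Z ⇒ n² = rZ/a₀ = 0.00661 × 8 / 0.0529 ≈ 1.00
n = 1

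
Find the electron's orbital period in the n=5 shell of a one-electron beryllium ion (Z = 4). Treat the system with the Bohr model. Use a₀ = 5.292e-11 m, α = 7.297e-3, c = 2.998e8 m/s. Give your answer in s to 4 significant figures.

r = n²a₀/Z = 5²·5.292e-11/4 = 3.308e-10 m
v = Zαc/n = 4·0.007297·2.998e8/5 = 1.750e6 m/s
T = 2πr/v = 1.187e-15 s

1.187e-15 s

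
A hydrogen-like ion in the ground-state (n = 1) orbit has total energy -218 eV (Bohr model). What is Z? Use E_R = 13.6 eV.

4

E_n = −E_R Z²/n² ⇒ Z² = −E_n n²/E_R = 218 × 1² / 13.6 ≈ 16.03
Z = 4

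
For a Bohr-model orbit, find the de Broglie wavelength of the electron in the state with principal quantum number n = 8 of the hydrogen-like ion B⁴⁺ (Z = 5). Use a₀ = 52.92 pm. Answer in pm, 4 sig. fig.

The Bohr quantisation condition is nλ = 2πr_n.
r_n = n²a₀/Z = 677.4 pm
λ = 2πr_n/n = 2π·677.4/8 = 532.0 pm

532.0 pm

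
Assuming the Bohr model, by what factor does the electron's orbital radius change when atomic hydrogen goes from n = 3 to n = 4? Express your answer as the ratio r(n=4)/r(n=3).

16/9

r ∝ Z^-1 · n^2; with Z fixed, r ∝ n^2.
r(n=4)/r(n=3) = (4/3)^2 = 16/9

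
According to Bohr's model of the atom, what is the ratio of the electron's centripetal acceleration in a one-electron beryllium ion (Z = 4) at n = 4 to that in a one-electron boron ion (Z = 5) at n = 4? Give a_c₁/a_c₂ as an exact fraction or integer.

64/125

a_c ∝ Z^3 · n^-4
a_c₁/a_c₂ = (4/5)^3 · (4/4)^-4 = 64/125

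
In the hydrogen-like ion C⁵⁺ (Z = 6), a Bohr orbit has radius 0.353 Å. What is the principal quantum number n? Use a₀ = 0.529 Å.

r_n = n²a₀/Z ⇒ n² = rZ/a₀ = 0.353 × 6 / 0.529 ≈ 4.00
n = 2

2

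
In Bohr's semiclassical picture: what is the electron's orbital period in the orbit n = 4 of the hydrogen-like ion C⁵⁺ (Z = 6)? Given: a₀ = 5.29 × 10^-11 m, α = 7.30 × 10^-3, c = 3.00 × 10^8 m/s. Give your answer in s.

2.70 × 10^-16 s

r = n²a₀/Z = 4²·5.29 × 10^-11/6 = 1.41 × 10^-10 m
v = Zαc/n = 6·0.00730·3.00 × 10^8/4 = 3.29 × 10^6 m/s
T = 2πr/v = 2.70 × 10^-16 s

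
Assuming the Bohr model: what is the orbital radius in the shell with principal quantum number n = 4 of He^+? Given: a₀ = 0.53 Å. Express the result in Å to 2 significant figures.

4.2 Å

r_n = n²a₀/Z = 4² × 0.53 / 2
    = 16 × 0.53 / 2 = 4.2 Å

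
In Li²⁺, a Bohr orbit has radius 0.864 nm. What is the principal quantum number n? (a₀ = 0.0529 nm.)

r_n = n²a₀/Z ⇒ n² = rZ/a₀ = 0.864 × 3 / 0.0529 ≈ 49.00
n = 7

7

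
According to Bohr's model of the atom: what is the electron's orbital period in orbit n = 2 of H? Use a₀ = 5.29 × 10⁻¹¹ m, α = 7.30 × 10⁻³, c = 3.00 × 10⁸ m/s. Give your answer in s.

1.21 × 10⁻¹⁵ s

r = n²a₀/Z = 2²·5.29 × 10⁻¹¹/1 = 2.12 × 10⁻¹⁰ m
v = Zαc/n = 1·0.00730·3.00 × 10⁸/2 = 1.09 × 10⁶ m/s
T = 2πr/v = 1.21 × 10⁻¹⁵ s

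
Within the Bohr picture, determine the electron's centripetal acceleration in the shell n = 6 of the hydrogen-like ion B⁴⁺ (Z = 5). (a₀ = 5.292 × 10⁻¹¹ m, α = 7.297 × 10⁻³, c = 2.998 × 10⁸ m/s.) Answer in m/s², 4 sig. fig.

8.722 × 10²¹ m/s²

r = n²a₀/Z = 3.810 × 10⁻¹⁰ m, v = Zαc/n = 1.823 × 10⁶ m/s
a = v²/r = (1.823 × 10⁶)² / 3.810 × 10⁻¹⁰ = 8.722 × 10²¹ m/s²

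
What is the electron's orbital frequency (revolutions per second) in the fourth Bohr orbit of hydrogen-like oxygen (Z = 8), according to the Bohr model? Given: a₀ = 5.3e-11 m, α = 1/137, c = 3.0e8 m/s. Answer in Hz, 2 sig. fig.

r = n²a₀/Z = 1.1e-10 m, v = Zαc/n = 4.4e6 m/s
f = v/(2πr) = 6.6e15 Hz

6.6e15 Hz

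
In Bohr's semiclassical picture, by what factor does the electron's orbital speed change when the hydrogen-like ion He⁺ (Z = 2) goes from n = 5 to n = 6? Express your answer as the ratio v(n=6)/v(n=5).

v ∝ Z^1 · n^-1; with Z fixed, v ∝ n^-1.
v(n=6)/v(n=5) = (6/5)^-1 = 5/6

5/6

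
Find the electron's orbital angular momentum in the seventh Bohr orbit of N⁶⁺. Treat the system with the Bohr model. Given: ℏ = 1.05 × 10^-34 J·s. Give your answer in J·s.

7.35 × 10^-34 J·s

L_n = nℏ = 7 × 1.05 × 10^-34 = 7.35 × 10^-34 J·s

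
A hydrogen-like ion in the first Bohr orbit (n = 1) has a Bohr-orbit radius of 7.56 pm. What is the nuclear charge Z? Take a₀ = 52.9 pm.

r_n = n²a₀/Z ⇒ Z = n²a₀/r = 1² × 52.9 / 7.56 ≈ 7.00
Z = 7

7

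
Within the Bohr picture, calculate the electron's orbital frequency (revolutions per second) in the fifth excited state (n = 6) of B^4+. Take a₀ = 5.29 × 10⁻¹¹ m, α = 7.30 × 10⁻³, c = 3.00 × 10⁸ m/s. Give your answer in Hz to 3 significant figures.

r = n²a₀/Z = 3.81 × 10⁻¹⁰ m, v = Zαc/n = 1.82 × 10⁶ m/s
f = v/(2πr) = 7.63 × 10¹⁴ Hz

7.63 × 10¹⁴ Hz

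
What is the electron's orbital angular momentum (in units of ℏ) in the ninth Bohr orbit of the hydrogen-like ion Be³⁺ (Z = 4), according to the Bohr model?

L_n = nℏ, so L/ℏ = n = 9.

9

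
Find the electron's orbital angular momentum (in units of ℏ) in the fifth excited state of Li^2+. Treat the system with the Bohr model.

6

L_n = nℏ, so L/ℏ = n = 6.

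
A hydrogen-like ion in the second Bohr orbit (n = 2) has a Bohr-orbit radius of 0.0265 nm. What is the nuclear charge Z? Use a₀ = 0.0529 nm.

8

r_n = n²a₀/Z ⇒ Z = n²a₀/r = 2² × 0.0529 / 0.0265 ≈ 7.98
Z = 8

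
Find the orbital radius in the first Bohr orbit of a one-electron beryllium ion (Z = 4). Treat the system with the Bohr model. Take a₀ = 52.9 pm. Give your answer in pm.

13.2 pm

r_n = n²a₀/Z = 1² × 52.9 / 4
    = 1 × 52.9 / 4 = 13.2 pm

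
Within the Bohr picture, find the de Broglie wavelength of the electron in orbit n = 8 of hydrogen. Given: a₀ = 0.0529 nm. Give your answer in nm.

The Bohr quantisation condition is nλ = 2πr_n.
r_n = n²a₀/Z = 3.39 nm
λ = 2πr_n/n = 2π·3.39/8 = 2.66 nm

2.66 nm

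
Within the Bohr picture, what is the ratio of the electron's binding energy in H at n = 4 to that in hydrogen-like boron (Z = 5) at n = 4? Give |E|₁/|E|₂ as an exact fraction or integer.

1/25

|E| ∝ Z^2 · n^-2
|E|₁/|E|₂ = (1/5)^2 · (4/4)^-2 = 1/25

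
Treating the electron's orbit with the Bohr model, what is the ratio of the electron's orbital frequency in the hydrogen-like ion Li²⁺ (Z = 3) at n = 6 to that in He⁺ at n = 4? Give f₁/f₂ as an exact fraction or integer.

2/3

f ∝ Z^2 · n^-3
f₁/f₂ = (3/2)^2 · (6/4)^-3 = 2/3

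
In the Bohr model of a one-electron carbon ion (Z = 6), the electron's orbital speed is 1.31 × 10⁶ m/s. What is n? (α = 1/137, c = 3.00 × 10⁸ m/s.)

v_n = Zαc/n ⇒ n = Zαc/v = 6 × 0.00730 × 3.00 × 10⁸ / 1.31 × 10⁶ ≈ 10.03
n = 10

10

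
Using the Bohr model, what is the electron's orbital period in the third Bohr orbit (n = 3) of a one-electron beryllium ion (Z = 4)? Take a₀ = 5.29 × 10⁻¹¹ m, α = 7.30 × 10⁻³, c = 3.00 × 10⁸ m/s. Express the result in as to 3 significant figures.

256 as

r = n²a₀/Z = 3²·5.29 × 10⁻¹¹/4 = 1.19 × 10⁻¹⁰ m
v = Zαc/n = 4·0.00730·3.00 × 10⁸/3 = 2.92 × 10⁶ m/s
T = 2πr/v = 2.56 × 10⁻¹⁶ s = 256 as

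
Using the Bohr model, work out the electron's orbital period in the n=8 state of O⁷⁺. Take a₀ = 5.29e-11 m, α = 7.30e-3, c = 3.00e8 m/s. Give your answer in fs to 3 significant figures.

r = n²a₀/Z = 8²·5.29e-11/8 = 4.23e-10 m
v = Zαc/n = 8·0.00730·3.00e8/8 = 2.19e6 m/s
T = 2πr/v = 1.21e-15 s = 1.21 fs

1.21 fs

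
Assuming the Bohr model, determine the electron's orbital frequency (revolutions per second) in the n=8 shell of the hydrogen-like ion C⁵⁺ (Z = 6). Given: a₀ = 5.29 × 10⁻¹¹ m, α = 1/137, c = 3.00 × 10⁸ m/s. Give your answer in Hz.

4.63 × 10¹⁴ Hz

r = n²a₀/Z = 5.64 × 10⁻¹⁰ m, v = Zαc/n = 1.64 × 10⁶ m/s
f = v/(2πr) = 4.63 × 10¹⁴ Hz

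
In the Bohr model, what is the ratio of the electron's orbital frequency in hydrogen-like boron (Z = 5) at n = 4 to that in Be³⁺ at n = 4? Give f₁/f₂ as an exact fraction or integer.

f ∝ Z^2 · n^-3
f₁/f₂ = (5/4)^2 · (4/4)^-3 = 25/16

25/16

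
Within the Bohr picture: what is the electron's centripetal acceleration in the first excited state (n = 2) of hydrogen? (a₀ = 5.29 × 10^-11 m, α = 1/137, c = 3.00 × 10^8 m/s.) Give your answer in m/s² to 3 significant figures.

5.67 × 10^21 m/s²

r = n²a₀/Z = 2.12 × 10^-10 m, v = Zαc/n = 1.09 × 10^6 m/s
a = v²/r = (1.09 × 10^6)² / 2.12 × 10^-10 = 5.67 × 10^21 m/s²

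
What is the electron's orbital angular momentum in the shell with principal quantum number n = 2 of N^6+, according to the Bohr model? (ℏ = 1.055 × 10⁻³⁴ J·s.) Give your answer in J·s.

L_n = nℏ = 2 × 1.055 × 10⁻³⁴ = 2.110 × 10⁻³⁴ J·s

2.110 × 10⁻³⁴ J·s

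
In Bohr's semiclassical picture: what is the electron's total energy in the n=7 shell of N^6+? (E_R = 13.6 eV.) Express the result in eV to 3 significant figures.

E_n = −E_R·Z²/n² = −13.6 × 7²/7² = -13.6 eV

-13.6 eV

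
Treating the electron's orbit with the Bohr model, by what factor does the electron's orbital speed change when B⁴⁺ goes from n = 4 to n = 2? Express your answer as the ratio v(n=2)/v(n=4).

2

v ∝ Z^1 · n^-1; with Z fixed, v ∝ n^-1.
v(n=2)/v(n=4) = (2/4)^-1 = 2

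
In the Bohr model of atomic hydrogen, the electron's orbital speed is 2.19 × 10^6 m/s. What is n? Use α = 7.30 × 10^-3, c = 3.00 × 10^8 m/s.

v_n = Zαc/n ⇒ n = Zαc/v = 1 × 0.00730 × 3.00 × 10^8 / 2.19 × 10^6 ≈ 1.00
n = 1

1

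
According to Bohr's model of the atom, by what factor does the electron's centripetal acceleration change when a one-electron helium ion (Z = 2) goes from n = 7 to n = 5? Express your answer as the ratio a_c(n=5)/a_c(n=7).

a_c ∝ Z^3 · n^-4; with Z fixed, a_c ∝ n^-4.
a_c(n=5)/a_c(n=7) = (5/7)^-4 = 2401/625

2401/625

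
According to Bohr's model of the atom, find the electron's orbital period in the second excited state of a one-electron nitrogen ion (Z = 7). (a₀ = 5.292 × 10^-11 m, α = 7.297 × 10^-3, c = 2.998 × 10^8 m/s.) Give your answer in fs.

0.08375 fs

r = n²a₀/Z = 3²·5.292 × 10^-11/7 = 6.804 × 10^-11 m
v = Zαc/n = 7·0.007297·2.998 × 10^8/3 = 5.104 × 10^6 m/s
T = 2πr/v = 8.375 × 10^-17 s = 0.08375 fs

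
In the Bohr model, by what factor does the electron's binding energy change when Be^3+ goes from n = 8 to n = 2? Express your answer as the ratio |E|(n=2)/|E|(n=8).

|E| ∝ Z^2 · n^-2; with Z fixed, |E| ∝ n^-2.
|E|(n=2)/|E|(n=8) = (2/8)^-2 = 16

16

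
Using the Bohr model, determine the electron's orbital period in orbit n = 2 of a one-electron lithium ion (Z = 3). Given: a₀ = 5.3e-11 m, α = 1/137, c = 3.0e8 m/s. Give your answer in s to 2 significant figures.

r = n²a₀/Z = 2²·5.3e-11/3 = 7.1e-11 m
v = Zαc/n = 3·0.0073·3.0e8/2 = 3.3e6 m/s
T = 2πr/v = 1.4e-16 s

1.4e-16 s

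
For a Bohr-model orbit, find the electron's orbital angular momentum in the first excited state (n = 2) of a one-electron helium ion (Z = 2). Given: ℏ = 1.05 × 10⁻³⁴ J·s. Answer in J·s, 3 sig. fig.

L_n = nℏ = 2 × 1.05 × 10⁻³⁴ = 2.10 × 10⁻³⁴ J·s

2.10 × 10⁻³⁴ J·s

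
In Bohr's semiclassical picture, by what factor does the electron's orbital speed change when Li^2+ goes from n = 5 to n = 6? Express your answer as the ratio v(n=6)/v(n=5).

v ∝ Z^1 · n^-1; with Z fixed, v ∝ n^-1.
v(n=6)/v(n=5) = (6/5)^-1 = 5/6

5/6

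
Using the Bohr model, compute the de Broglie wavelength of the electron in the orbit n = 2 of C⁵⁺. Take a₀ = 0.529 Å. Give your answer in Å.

The Bohr quantisation condition is nλ = 2πr_n.
r_n = n²a₀/Z = 0.353 Å
λ = 2πr_n/n = 2π·0.353/2 = 1.11 Å

1.11 Å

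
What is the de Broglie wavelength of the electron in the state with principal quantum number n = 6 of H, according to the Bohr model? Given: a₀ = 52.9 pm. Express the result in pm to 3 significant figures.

1990 pm

The Bohr quantisation condition is nλ = 2πr_n.
r_n = n²a₀/Z = 1900 pm
λ = 2πr_n/n = 2π·1900/6 = 1990 pm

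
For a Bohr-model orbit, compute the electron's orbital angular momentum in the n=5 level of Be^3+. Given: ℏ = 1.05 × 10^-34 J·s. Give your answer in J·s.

5.25 × 10^-34 J·s

L_n = nℏ = 5 × 1.05 × 10^-34 = 5.25 × 10^-34 J·s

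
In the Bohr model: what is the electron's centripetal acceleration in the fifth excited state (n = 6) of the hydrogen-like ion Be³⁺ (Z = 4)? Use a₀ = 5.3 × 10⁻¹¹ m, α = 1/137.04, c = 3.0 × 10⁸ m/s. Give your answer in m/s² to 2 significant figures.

r = n²a₀/Z = 4.8 × 10⁻¹⁰ m, v = Zαc/n = 1.5 × 10⁶ m/s
a = v²/r = (1.5 × 10⁶)² / 4.8 × 10⁻¹⁰ = 4.5 × 10²¹ m/s²

4.5 × 10²¹ m/s²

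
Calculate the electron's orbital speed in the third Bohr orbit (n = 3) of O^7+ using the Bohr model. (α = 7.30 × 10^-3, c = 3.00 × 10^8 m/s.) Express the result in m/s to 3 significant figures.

v_n = Zαc/n = 8 × 0.00730 × 3.00 × 10^8 / 3
    = 5.84 × 10^6 m/s

5.84 × 10^6 m/s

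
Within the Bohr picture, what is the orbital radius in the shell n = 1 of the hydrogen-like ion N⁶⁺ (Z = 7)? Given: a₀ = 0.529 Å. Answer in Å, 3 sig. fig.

0.0756 Å

r_n = n²a₀/Z = 1² × 0.529 / 7
    = 1 × 0.529 / 7 = 0.0756 Å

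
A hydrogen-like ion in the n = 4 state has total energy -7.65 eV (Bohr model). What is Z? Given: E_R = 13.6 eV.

E_n = −E_R Z²/n² ⇒ Z² = −E_n n²/E_R = 7.65 × 4² / 13.6 ≈ 9.00
Z = 3

3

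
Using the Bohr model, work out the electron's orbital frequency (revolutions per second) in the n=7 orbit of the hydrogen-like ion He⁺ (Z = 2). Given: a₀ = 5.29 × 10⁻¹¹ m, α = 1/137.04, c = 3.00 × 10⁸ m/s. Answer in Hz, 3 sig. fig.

r = n²a₀/Z = 1.30 × 10⁻⁹ m, v = Zαc/n = 6.25 × 10⁵ m/s
f = v/(2πr) = 7.68 × 10¹³ Hz

7.68 × 10¹³ Hz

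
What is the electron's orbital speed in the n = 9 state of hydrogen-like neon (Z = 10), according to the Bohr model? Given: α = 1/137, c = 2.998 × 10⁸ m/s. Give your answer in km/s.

2431 km/s

v_n = Zαc/n = 10 × 0.007299 × 2.998 × 10⁸ / 9
    = 2431 km/s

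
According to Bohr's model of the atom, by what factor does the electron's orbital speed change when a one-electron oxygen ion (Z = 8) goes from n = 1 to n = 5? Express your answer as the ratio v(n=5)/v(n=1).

v ∝ Z^1 · n^-1; with Z fixed, v ∝ n^-1.
v(n=5)/v(n=1) = (5/1)^-1 = 1/5

1/5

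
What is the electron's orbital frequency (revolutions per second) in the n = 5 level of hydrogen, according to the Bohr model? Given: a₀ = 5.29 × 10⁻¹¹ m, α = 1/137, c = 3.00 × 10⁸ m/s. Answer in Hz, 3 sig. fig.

5.27 × 10¹³ Hz

r = n²a₀/Z = 1.32 × 10⁻⁹ m, v = Zαc/n = 4.38 × 10⁵ m/s
f = v/(2πr) = 5.27 × 10¹³ Hz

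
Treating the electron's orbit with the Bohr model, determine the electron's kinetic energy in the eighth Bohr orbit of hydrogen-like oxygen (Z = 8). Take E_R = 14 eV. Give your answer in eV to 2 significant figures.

14 eV

For a Coulomb orbit the virial theorem gives K = −E_n.
E_n = −E_R·Z²/n², so K = E_R·Z²/n² = 14 × 8²/8² = 14 eV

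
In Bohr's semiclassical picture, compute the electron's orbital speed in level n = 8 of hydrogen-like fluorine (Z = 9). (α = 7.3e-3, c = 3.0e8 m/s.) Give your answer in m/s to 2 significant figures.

v_n = Zαc/n = 9 × 0.0073 × 3.0e8 / 8
    = 2.5e6 m/s

2.5e6 m/s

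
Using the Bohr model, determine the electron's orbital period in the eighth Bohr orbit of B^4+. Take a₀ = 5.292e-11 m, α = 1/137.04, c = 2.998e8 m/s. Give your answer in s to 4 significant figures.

3.113e-15 s

r = n²a₀/Z = 8²·5.292e-11/5 = 6.774e-10 m
v = Zαc/n = 5·0.007297·2.998e8/8 = 1.367e6 m/s
T = 2πr/v = 3.113e-15 s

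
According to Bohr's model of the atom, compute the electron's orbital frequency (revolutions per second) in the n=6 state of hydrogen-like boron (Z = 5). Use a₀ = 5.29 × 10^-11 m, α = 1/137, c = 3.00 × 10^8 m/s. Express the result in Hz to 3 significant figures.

r = n²a₀/Z = 3.81 × 10^-10 m, v = Zαc/n = 1.82 × 10^6 m/s
f = v/(2πr) = 7.63 × 10^14 Hz

7.63 × 10^14 Hz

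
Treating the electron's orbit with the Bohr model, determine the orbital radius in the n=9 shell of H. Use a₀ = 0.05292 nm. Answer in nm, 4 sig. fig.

4.287 nm

r_n = n²a₀/Z = 9² × 0.05292 / 1
    = 81 × 0.05292 / 1 = 4.287 nm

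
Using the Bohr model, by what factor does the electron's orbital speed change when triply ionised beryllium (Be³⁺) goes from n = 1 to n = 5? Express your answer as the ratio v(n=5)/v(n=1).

1/5

v ∝ Z^1 · n^-1; with Z fixed, v ∝ n^-1.
v(n=5)/v(n=1) = (5/1)^-1 = 1/5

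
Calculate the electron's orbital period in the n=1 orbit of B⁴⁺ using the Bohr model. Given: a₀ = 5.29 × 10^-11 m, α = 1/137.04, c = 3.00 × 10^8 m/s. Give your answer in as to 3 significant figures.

r = n²a₀/Z = 1²·5.29 × 10^-11/5 = 1.06 × 10^-11 m
v = Zαc/n = 5·0.00730·3.00 × 10^8/1 = 1.09 × 10^7 m/s
T = 2πr/v = 6.07 × 10^-18 s = 6.07 as

6.07 as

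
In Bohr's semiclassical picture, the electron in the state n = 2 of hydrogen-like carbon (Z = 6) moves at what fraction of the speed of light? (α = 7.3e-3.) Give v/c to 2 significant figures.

v_n = Zαc/n, so v/c = Zα/n = 6 × 0.0073 / 2 = 0.022

0.022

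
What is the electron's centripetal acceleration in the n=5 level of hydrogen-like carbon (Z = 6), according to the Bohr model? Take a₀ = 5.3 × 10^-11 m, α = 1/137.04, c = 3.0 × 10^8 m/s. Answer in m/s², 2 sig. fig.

r = n²a₀/Z = 2.2 × 10^-10 m, v = Zαc/n = 2.6 × 10^6 m/s
a = v²/r = (2.6 × 10^6)² / 2.2 × 10^-10 = 3.1 × 10^22 m/s²

3.1 × 10^22 m/s²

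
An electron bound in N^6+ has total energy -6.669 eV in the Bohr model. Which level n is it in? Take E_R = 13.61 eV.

E_n = −E_R Z²/n² ⇒ n² = E_R Z²/(−E_n) = 13.61 × 7² / 6.669 ≈ 100.00
n = 10

10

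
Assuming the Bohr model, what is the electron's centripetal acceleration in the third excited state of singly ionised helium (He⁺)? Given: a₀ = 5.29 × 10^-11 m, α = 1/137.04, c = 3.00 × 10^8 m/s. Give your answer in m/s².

2.83 × 10^21 m/s²

r = n²a₀/Z = 4.23 × 10^-10 m, v = Zαc/n = 1.09 × 10^6 m/s
a = v²/r = (1.09 × 10^6)² / 4.23 × 10^-10 = 2.83 × 10^21 m/s²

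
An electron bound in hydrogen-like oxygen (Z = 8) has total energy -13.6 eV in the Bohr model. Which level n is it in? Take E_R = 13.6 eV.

E_n = −E_R Z²/n² ⇒ n² = E_R Z²/(−E_n) = 13.6 × 8² / 13.6 ≈ 64.00
n = 8

8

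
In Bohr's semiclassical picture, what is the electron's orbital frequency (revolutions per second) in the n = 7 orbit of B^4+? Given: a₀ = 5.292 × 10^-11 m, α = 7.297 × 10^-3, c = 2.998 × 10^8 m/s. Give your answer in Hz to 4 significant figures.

r = n²a₀/Z = 5.186 × 10^-10 m, v = Zαc/n = 1.563 × 10^6 m/s
f = v/(2πr) = 4.795 × 10^14 Hz

4.795 × 10^14 Hz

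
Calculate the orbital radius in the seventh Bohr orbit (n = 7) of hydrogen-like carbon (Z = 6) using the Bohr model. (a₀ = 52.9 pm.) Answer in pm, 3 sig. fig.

432 pm

r_n = n²a₀/Z = 7² × 52.9 / 6
    = 49 × 52.9 / 6 = 432 pm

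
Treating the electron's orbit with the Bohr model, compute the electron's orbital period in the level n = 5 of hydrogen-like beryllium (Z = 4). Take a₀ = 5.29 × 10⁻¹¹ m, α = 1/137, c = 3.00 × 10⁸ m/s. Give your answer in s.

r = n²a₀/Z = 5²·5.29 × 10⁻¹¹/4 = 3.31 × 10⁻¹⁰ m
v = Zαc/n = 4·0.00730·3.00 × 10⁸/5 = 1.75 × 10⁶ m/s
T = 2πr/v = 1.19 × 10⁻¹⁵ s

1.19 × 10⁻¹⁵ s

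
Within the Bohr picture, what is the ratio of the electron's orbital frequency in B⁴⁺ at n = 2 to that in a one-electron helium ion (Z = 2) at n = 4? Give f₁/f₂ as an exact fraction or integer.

50

f ∝ Z^2 · n^-3
f₁/f₂ = (5/2)^2 · (2/4)^-3 = 50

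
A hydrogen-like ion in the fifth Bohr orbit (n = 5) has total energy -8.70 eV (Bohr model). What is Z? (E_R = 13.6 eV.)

E_n = −E_R Z²/n² ⇒ Z² = −E_n n²/E_R = 8.70 × 5² / 13.6 ≈ 15.99
Z = 4

4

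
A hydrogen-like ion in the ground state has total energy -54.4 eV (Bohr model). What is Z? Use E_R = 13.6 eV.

E_n = −E_R Z²/n² ⇒ Z² = −E_n n²/E_R = 54.4 × 1² / 13.6 ≈ 4.00
Z = 2

2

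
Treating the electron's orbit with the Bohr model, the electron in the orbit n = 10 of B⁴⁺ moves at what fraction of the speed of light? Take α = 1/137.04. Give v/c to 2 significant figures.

v_n = Zαc/n, so v/c = Zα/n = 5 × 0.0073 / 10 = 0.0036

0.0036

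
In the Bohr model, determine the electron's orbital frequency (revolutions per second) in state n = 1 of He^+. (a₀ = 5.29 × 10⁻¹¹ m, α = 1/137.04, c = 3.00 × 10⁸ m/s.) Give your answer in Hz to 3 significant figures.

2.63 × 10¹⁶ Hz

r = n²a₀/Z = 2.65 × 10⁻¹¹ m, v = Zαc/n = 4.38 × 10⁶ m/s
f = v/(2πr) = 2.63 × 10¹⁶ Hz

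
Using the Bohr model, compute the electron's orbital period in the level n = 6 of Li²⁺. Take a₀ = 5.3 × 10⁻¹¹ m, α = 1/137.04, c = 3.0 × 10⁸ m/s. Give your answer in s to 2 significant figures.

r = n²a₀/Z = 6²·5.3 × 10⁻¹¹/3 = 6.4 × 10⁻¹⁰ m
v = Zαc/n = 3·0.0073·3.0 × 10⁸/6 = 1.1 × 10⁶ m/s
T = 2πr/v = 3.7 × 10⁻¹⁵ s

3.7 × 10⁻¹⁵ s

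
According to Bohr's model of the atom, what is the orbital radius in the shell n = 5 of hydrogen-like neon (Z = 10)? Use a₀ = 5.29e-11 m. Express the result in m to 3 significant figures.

1.32e-10 m

r_n = n²a₀/Z = 5² × 5.29e-11 / 10
    = 25 × 5.29e-11 / 10 = 1.32e-10 m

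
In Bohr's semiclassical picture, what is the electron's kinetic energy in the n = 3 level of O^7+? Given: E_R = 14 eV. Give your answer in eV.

For a Coulomb orbit the virial theorem gives K = −E_n.
E_n = −E_R·Z²/n², so K = E_R·Z²/n² = 14 × 8²/3² = 100 eV

100 eV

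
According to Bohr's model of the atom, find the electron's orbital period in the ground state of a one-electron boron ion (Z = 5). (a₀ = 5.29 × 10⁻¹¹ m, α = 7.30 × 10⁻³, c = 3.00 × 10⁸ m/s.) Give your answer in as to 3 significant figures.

6.07 as

r = n²a₀/Z = 1²·5.29 × 10⁻¹¹/5 = 1.06 × 10⁻¹¹ m
v = Zαc/n = 5·0.00730·3.00 × 10⁸/1 = 1.09 × 10⁷ m/s
T = 2πr/v = 6.07 × 10⁻¹⁸ s = 6.07 as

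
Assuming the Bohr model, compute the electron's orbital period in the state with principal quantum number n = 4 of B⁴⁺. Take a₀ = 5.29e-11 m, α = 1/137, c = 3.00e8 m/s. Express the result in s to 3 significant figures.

r = n²a₀/Z = 4²·5.29e-11/5 = 1.69e-10 m
v = Zαc/n = 5·0.00730·3.00e8/4 = 2.74e6 m/s
T = 2πr/v = 3.89e-16 s

3.89e-16 s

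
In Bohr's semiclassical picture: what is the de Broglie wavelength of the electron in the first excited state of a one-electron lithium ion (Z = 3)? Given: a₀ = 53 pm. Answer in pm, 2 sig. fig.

220 pm

The Bohr quantisation condition is nλ = 2πr_n.
r_n = n²a₀/Z = 71 pm
λ = 2πr_n/n = 2π·71/2 = 220 pm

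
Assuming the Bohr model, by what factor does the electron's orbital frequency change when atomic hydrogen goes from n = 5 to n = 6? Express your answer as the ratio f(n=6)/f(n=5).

125/216

f ∝ Z^2 · n^-3; with Z fixed, f ∝ n^-3.
f(n=6)/f(n=5) = (6/5)^-3 = 125/216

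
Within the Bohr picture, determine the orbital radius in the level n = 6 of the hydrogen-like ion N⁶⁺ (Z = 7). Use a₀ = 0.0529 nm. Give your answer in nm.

0.272 nm

r_n = n²a₀/Z = 6² × 0.0529 / 7
    = 36 × 0.0529 / 7 = 0.272 nm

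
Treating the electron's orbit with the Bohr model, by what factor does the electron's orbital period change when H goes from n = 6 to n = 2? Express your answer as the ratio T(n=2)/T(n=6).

T ∝ Z^-2 · n^3; with Z fixed, T ∝ n^3.
T(n=2)/T(n=6) = (2/6)^3 = 1/27

1/27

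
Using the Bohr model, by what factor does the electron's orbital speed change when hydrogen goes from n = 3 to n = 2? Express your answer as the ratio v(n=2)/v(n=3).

v ∝ Z^1 · n^-1; with Z fixed, v ∝ n^-1.
v(n=2)/v(n=3) = (2/3)^-1 = 3/2

3/2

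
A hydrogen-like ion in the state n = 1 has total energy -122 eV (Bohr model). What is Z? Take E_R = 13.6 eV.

E_n = −E_R Z²/n² ⇒ Z² = −E_n n²/E_R = 122 × 1² / 13.6 ≈ 8.97
Z = 3

3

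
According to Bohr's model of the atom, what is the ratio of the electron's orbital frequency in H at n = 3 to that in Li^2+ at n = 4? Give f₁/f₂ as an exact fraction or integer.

64/243

f ∝ Z^2 · n^-3
f₁/f₂ = (1/3)^2 · (3/4)^-3 = 64/243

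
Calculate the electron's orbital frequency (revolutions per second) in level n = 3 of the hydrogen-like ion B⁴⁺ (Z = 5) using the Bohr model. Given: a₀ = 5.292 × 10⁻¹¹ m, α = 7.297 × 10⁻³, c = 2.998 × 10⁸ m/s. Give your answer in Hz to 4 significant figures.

r = n²a₀/Z = 9.526 × 10⁻¹¹ m, v = Zαc/n = 3.646 × 10⁶ m/s
f = v/(2πr) = 6.092 × 10¹⁵ Hz

6.092 × 10¹⁵ Hz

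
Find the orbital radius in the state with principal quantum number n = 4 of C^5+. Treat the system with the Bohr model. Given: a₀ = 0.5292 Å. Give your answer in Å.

r_n = n²a₀/Z = 4² × 0.5292 / 6
    = 16 × 0.5292 / 6 = 1.411 Å

1.411 Å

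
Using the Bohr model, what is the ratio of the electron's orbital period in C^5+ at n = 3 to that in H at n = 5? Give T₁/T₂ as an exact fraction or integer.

3/500

T ∝ Z^-2 · n^3
T₁/T₂ = (6/1)^-2 · (3/5)^3 = 3/500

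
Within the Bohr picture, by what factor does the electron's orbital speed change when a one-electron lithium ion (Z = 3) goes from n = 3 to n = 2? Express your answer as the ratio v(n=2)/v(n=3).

v ∝ Z^1 · n^-1; with Z fixed, v ∝ n^-1.
v(n=2)/v(n=3) = (2/3)^-1 = 3/2

3/2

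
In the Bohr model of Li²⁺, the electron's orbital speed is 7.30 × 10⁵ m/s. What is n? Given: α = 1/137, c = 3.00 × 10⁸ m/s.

v_n = Zαc/n ⇒ n = Zαc/v = 3 × 0.00730 × 3.00 × 10⁸ / 7.30 × 10⁵ ≈ 9.00
n = 9

9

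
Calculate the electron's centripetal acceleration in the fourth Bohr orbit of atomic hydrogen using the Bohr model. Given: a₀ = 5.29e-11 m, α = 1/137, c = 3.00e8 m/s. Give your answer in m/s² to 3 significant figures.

3.54e20 m/s²

r = n²a₀/Z = 8.46e-10 m, v = Zαc/n = 5.47e5 m/s
a = v²/r = (5.47e5)² / 8.46e-10 = 3.54e20 m/s²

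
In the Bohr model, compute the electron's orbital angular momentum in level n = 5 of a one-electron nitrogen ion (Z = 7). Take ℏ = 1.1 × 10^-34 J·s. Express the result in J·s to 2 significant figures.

5.5 × 10^-34 J·s

L_n = nℏ = 5 × 1.1 × 10^-34 = 5.5 × 10^-34 J·s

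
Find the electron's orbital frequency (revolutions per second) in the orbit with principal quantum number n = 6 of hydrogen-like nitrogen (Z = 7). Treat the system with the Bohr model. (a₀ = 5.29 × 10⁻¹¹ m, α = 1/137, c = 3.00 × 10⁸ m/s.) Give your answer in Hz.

r = n²a₀/Z = 2.72 × 10⁻¹⁰ m, v = Zαc/n = 2.55 × 10⁶ m/s
f = v/(2πr) = 1.49 × 10¹⁵ Hz

1.49 × 10¹⁵ Hz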